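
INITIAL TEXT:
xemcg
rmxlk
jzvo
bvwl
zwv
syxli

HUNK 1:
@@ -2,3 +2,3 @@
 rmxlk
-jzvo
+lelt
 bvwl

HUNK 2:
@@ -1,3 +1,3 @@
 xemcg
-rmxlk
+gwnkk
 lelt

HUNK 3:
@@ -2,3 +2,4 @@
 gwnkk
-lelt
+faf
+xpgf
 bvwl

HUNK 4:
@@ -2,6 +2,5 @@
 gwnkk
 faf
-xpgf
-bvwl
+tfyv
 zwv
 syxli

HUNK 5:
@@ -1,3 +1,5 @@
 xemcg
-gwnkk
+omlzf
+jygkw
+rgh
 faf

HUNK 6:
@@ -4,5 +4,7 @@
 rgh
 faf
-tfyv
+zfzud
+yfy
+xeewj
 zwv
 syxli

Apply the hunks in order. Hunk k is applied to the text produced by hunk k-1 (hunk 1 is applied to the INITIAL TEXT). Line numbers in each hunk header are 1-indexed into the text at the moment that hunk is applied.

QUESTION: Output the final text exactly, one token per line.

Hunk 1: at line 2 remove [jzvo] add [lelt] -> 6 lines: xemcg rmxlk lelt bvwl zwv syxli
Hunk 2: at line 1 remove [rmxlk] add [gwnkk] -> 6 lines: xemcg gwnkk lelt bvwl zwv syxli
Hunk 3: at line 2 remove [lelt] add [faf,xpgf] -> 7 lines: xemcg gwnkk faf xpgf bvwl zwv syxli
Hunk 4: at line 2 remove [xpgf,bvwl] add [tfyv] -> 6 lines: xemcg gwnkk faf tfyv zwv syxli
Hunk 5: at line 1 remove [gwnkk] add [omlzf,jygkw,rgh] -> 8 lines: xemcg omlzf jygkw rgh faf tfyv zwv syxli
Hunk 6: at line 4 remove [tfyv] add [zfzud,yfy,xeewj] -> 10 lines: xemcg omlzf jygkw rgh faf zfzud yfy xeewj zwv syxli

Answer: xemcg
omlzf
jygkw
rgh
faf
zfzud
yfy
xeewj
zwv
syxli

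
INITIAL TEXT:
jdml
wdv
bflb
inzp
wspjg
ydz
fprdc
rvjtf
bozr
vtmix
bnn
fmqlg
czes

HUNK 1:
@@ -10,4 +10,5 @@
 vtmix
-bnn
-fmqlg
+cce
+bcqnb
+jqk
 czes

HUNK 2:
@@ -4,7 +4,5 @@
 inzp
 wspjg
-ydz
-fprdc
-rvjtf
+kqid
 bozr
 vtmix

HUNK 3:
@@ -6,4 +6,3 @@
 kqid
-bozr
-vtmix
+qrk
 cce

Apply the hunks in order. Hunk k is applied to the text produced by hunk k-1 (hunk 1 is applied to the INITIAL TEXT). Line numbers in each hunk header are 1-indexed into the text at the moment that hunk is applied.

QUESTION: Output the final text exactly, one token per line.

Hunk 1: at line 10 remove [bnn,fmqlg] add [cce,bcqnb,jqk] -> 14 lines: jdml wdv bflb inzp wspjg ydz fprdc rvjtf bozr vtmix cce bcqnb jqk czes
Hunk 2: at line 4 remove [ydz,fprdc,rvjtf] add [kqid] -> 12 lines: jdml wdv bflb inzp wspjg kqid bozr vtmix cce bcqnb jqk czes
Hunk 3: at line 6 remove [bozr,vtmix] add [qrk] -> 11 lines: jdml wdv bflb inzp wspjg kqid qrk cce bcqnb jqk czes

Answer: jdml
wdv
bflb
inzp
wspjg
kqid
qrk
cce
bcqnb
jqk
czes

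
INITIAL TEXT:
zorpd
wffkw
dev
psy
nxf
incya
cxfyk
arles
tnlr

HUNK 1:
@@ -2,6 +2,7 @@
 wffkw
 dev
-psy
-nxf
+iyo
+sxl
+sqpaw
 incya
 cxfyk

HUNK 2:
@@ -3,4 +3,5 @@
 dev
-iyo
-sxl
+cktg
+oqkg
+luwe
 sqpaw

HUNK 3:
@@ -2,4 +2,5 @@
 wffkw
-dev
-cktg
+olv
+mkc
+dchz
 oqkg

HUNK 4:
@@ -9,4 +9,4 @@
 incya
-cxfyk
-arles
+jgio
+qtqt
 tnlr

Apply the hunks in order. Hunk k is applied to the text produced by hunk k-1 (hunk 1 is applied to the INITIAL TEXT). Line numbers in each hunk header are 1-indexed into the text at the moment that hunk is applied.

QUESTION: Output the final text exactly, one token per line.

Answer: zorpd
wffkw
olv
mkc
dchz
oqkg
luwe
sqpaw
incya
jgio
qtqt
tnlr

Derivation:
Hunk 1: at line 2 remove [psy,nxf] add [iyo,sxl,sqpaw] -> 10 lines: zorpd wffkw dev iyo sxl sqpaw incya cxfyk arles tnlr
Hunk 2: at line 3 remove [iyo,sxl] add [cktg,oqkg,luwe] -> 11 lines: zorpd wffkw dev cktg oqkg luwe sqpaw incya cxfyk arles tnlr
Hunk 3: at line 2 remove [dev,cktg] add [olv,mkc,dchz] -> 12 lines: zorpd wffkw olv mkc dchz oqkg luwe sqpaw incya cxfyk arles tnlr
Hunk 4: at line 9 remove [cxfyk,arles] add [jgio,qtqt] -> 12 lines: zorpd wffkw olv mkc dchz oqkg luwe sqpaw incya jgio qtqt tnlr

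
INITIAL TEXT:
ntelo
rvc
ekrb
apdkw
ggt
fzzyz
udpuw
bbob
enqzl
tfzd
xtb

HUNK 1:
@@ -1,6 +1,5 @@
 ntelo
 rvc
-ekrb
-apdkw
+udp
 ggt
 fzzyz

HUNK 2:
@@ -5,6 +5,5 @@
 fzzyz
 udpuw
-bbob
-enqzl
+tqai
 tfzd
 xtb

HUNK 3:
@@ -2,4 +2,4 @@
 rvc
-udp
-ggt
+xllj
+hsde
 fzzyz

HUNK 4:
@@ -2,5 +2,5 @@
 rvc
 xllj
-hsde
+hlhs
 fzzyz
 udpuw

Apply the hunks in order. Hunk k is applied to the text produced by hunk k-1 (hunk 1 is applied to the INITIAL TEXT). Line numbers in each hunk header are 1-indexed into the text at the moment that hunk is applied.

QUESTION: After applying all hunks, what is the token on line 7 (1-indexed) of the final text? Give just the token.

Hunk 1: at line 1 remove [ekrb,apdkw] add [udp] -> 10 lines: ntelo rvc udp ggt fzzyz udpuw bbob enqzl tfzd xtb
Hunk 2: at line 5 remove [bbob,enqzl] add [tqai] -> 9 lines: ntelo rvc udp ggt fzzyz udpuw tqai tfzd xtb
Hunk 3: at line 2 remove [udp,ggt] add [xllj,hsde] -> 9 lines: ntelo rvc xllj hsde fzzyz udpuw tqai tfzd xtb
Hunk 4: at line 2 remove [hsde] add [hlhs] -> 9 lines: ntelo rvc xllj hlhs fzzyz udpuw tqai tfzd xtb
Final line 7: tqai

Answer: tqai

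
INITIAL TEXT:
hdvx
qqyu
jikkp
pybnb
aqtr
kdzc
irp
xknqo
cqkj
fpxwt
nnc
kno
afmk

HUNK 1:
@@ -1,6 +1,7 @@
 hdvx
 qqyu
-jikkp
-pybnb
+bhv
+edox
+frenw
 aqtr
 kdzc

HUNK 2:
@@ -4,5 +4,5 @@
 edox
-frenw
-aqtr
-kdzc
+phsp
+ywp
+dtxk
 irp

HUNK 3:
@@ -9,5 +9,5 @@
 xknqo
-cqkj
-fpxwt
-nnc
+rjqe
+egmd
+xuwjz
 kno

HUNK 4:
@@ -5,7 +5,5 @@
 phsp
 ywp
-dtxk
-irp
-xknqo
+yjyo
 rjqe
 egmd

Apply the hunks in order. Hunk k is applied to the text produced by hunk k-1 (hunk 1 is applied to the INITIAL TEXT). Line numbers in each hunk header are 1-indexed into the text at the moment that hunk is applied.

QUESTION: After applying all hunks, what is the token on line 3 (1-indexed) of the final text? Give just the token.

Answer: bhv

Derivation:
Hunk 1: at line 1 remove [jikkp,pybnb] add [bhv,edox,frenw] -> 14 lines: hdvx qqyu bhv edox frenw aqtr kdzc irp xknqo cqkj fpxwt nnc kno afmk
Hunk 2: at line 4 remove [frenw,aqtr,kdzc] add [phsp,ywp,dtxk] -> 14 lines: hdvx qqyu bhv edox phsp ywp dtxk irp xknqo cqkj fpxwt nnc kno afmk
Hunk 3: at line 9 remove [cqkj,fpxwt,nnc] add [rjqe,egmd,xuwjz] -> 14 lines: hdvx qqyu bhv edox phsp ywp dtxk irp xknqo rjqe egmd xuwjz kno afmk
Hunk 4: at line 5 remove [dtxk,irp,xknqo] add [yjyo] -> 12 lines: hdvx qqyu bhv edox phsp ywp yjyo rjqe egmd xuwjz kno afmk
Final line 3: bhv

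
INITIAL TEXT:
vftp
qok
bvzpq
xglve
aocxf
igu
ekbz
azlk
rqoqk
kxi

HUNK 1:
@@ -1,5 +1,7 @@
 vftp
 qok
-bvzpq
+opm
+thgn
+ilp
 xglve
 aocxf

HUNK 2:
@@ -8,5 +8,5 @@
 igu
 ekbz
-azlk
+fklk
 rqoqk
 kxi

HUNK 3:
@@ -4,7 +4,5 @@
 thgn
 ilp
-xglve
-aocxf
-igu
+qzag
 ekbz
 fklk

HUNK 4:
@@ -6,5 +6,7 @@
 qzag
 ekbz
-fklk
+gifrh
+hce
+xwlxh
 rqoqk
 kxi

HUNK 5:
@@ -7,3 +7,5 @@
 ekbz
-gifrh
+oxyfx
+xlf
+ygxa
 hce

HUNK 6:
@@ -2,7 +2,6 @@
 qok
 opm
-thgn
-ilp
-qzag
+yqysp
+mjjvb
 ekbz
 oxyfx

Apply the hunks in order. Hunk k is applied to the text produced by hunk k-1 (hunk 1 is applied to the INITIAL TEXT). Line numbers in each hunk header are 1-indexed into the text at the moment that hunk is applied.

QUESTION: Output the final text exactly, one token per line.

Answer: vftp
qok
opm
yqysp
mjjvb
ekbz
oxyfx
xlf
ygxa
hce
xwlxh
rqoqk
kxi

Derivation:
Hunk 1: at line 1 remove [bvzpq] add [opm,thgn,ilp] -> 12 lines: vftp qok opm thgn ilp xglve aocxf igu ekbz azlk rqoqk kxi
Hunk 2: at line 8 remove [azlk] add [fklk] -> 12 lines: vftp qok opm thgn ilp xglve aocxf igu ekbz fklk rqoqk kxi
Hunk 3: at line 4 remove [xglve,aocxf,igu] add [qzag] -> 10 lines: vftp qok opm thgn ilp qzag ekbz fklk rqoqk kxi
Hunk 4: at line 6 remove [fklk] add [gifrh,hce,xwlxh] -> 12 lines: vftp qok opm thgn ilp qzag ekbz gifrh hce xwlxh rqoqk kxi
Hunk 5: at line 7 remove [gifrh] add [oxyfx,xlf,ygxa] -> 14 lines: vftp qok opm thgn ilp qzag ekbz oxyfx xlf ygxa hce xwlxh rqoqk kxi
Hunk 6: at line 2 remove [thgn,ilp,qzag] add [yqysp,mjjvb] -> 13 lines: vftp qok opm yqysp mjjvb ekbz oxyfx xlf ygxa hce xwlxh rqoqk kxi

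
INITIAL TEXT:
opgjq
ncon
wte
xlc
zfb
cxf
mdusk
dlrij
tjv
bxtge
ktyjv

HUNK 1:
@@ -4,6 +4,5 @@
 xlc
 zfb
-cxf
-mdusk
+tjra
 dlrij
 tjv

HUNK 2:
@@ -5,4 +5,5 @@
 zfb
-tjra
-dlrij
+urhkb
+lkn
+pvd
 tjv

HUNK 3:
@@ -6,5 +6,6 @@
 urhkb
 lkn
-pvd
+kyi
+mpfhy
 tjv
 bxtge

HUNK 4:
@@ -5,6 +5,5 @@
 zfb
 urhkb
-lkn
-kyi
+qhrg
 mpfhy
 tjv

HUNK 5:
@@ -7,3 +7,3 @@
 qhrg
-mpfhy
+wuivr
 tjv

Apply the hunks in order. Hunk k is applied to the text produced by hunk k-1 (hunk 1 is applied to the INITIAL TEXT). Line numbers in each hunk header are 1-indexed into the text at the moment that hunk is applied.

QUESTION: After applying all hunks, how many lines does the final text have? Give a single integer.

Hunk 1: at line 4 remove [cxf,mdusk] add [tjra] -> 10 lines: opgjq ncon wte xlc zfb tjra dlrij tjv bxtge ktyjv
Hunk 2: at line 5 remove [tjra,dlrij] add [urhkb,lkn,pvd] -> 11 lines: opgjq ncon wte xlc zfb urhkb lkn pvd tjv bxtge ktyjv
Hunk 3: at line 6 remove [pvd] add [kyi,mpfhy] -> 12 lines: opgjq ncon wte xlc zfb urhkb lkn kyi mpfhy tjv bxtge ktyjv
Hunk 4: at line 5 remove [lkn,kyi] add [qhrg] -> 11 lines: opgjq ncon wte xlc zfb urhkb qhrg mpfhy tjv bxtge ktyjv
Hunk 5: at line 7 remove [mpfhy] add [wuivr] -> 11 lines: opgjq ncon wte xlc zfb urhkb qhrg wuivr tjv bxtge ktyjv
Final line count: 11

Answer: 11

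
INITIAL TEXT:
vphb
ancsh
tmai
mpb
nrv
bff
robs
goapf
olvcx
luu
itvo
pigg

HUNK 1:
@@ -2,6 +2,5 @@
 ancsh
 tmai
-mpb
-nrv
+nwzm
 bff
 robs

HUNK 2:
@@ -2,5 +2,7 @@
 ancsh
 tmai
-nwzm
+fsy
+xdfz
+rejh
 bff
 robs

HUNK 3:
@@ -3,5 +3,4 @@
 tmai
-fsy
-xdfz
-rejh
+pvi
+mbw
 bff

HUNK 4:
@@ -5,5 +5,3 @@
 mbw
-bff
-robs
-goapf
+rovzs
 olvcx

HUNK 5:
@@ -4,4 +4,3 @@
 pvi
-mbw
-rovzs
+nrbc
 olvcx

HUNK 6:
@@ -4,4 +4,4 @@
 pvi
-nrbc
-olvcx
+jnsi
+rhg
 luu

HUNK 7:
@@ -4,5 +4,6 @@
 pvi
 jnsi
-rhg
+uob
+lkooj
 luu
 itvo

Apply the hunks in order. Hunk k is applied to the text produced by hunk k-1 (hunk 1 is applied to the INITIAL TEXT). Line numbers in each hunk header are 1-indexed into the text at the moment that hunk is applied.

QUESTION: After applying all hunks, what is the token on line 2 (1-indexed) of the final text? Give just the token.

Answer: ancsh

Derivation:
Hunk 1: at line 2 remove [mpb,nrv] add [nwzm] -> 11 lines: vphb ancsh tmai nwzm bff robs goapf olvcx luu itvo pigg
Hunk 2: at line 2 remove [nwzm] add [fsy,xdfz,rejh] -> 13 lines: vphb ancsh tmai fsy xdfz rejh bff robs goapf olvcx luu itvo pigg
Hunk 3: at line 3 remove [fsy,xdfz,rejh] add [pvi,mbw] -> 12 lines: vphb ancsh tmai pvi mbw bff robs goapf olvcx luu itvo pigg
Hunk 4: at line 5 remove [bff,robs,goapf] add [rovzs] -> 10 lines: vphb ancsh tmai pvi mbw rovzs olvcx luu itvo pigg
Hunk 5: at line 4 remove [mbw,rovzs] add [nrbc] -> 9 lines: vphb ancsh tmai pvi nrbc olvcx luu itvo pigg
Hunk 6: at line 4 remove [nrbc,olvcx] add [jnsi,rhg] -> 9 lines: vphb ancsh tmai pvi jnsi rhg luu itvo pigg
Hunk 7: at line 4 remove [rhg] add [uob,lkooj] -> 10 lines: vphb ancsh tmai pvi jnsi uob lkooj luu itvo pigg
Final line 2: ancsh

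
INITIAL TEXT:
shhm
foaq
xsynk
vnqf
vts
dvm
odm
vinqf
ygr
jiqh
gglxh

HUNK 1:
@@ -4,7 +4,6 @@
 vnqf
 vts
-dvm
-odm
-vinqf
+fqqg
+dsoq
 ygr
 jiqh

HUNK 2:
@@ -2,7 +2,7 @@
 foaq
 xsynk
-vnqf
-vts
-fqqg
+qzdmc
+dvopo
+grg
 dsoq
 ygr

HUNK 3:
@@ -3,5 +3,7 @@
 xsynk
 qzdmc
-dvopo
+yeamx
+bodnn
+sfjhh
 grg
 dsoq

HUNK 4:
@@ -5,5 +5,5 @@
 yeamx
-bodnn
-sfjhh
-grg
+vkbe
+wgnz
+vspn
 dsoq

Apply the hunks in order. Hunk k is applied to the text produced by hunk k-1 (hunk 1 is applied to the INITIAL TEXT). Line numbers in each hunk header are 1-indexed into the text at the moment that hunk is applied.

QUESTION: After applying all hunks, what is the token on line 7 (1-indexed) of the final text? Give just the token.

Hunk 1: at line 4 remove [dvm,odm,vinqf] add [fqqg,dsoq] -> 10 lines: shhm foaq xsynk vnqf vts fqqg dsoq ygr jiqh gglxh
Hunk 2: at line 2 remove [vnqf,vts,fqqg] add [qzdmc,dvopo,grg] -> 10 lines: shhm foaq xsynk qzdmc dvopo grg dsoq ygr jiqh gglxh
Hunk 3: at line 3 remove [dvopo] add [yeamx,bodnn,sfjhh] -> 12 lines: shhm foaq xsynk qzdmc yeamx bodnn sfjhh grg dsoq ygr jiqh gglxh
Hunk 4: at line 5 remove [bodnn,sfjhh,grg] add [vkbe,wgnz,vspn] -> 12 lines: shhm foaq xsynk qzdmc yeamx vkbe wgnz vspn dsoq ygr jiqh gglxh
Final line 7: wgnz

Answer: wgnz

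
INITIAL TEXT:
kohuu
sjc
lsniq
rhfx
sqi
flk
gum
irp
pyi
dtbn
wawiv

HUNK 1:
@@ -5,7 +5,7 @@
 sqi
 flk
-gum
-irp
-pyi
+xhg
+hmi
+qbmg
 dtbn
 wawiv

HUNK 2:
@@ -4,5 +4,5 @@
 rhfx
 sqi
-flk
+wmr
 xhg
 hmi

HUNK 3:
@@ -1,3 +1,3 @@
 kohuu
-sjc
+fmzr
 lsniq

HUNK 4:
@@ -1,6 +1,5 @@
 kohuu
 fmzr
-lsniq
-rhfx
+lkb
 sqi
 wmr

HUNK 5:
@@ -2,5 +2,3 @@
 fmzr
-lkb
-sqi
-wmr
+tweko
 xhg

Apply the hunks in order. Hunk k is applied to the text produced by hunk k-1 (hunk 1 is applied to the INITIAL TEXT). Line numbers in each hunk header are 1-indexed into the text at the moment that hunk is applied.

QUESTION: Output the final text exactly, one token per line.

Hunk 1: at line 5 remove [gum,irp,pyi] add [xhg,hmi,qbmg] -> 11 lines: kohuu sjc lsniq rhfx sqi flk xhg hmi qbmg dtbn wawiv
Hunk 2: at line 4 remove [flk] add [wmr] -> 11 lines: kohuu sjc lsniq rhfx sqi wmr xhg hmi qbmg dtbn wawiv
Hunk 3: at line 1 remove [sjc] add [fmzr] -> 11 lines: kohuu fmzr lsniq rhfx sqi wmr xhg hmi qbmg dtbn wawiv
Hunk 4: at line 1 remove [lsniq,rhfx] add [lkb] -> 10 lines: kohuu fmzr lkb sqi wmr xhg hmi qbmg dtbn wawiv
Hunk 5: at line 2 remove [lkb,sqi,wmr] add [tweko] -> 8 lines: kohuu fmzr tweko xhg hmi qbmg dtbn wawiv

Answer: kohuu
fmzr
tweko
xhg
hmi
qbmg
dtbn
wawiv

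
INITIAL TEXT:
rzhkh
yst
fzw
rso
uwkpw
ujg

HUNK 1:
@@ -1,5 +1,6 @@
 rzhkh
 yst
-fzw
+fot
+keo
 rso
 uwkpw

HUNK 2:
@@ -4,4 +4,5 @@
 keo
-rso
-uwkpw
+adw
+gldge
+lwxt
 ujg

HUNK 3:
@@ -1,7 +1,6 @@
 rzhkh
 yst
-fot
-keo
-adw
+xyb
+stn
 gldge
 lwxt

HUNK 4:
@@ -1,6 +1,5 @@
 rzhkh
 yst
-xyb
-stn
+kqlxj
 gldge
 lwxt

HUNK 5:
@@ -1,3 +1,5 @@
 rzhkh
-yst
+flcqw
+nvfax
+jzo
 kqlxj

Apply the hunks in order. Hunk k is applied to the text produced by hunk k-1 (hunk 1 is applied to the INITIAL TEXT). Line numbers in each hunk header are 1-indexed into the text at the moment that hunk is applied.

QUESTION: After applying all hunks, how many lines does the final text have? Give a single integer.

Hunk 1: at line 1 remove [fzw] add [fot,keo] -> 7 lines: rzhkh yst fot keo rso uwkpw ujg
Hunk 2: at line 4 remove [rso,uwkpw] add [adw,gldge,lwxt] -> 8 lines: rzhkh yst fot keo adw gldge lwxt ujg
Hunk 3: at line 1 remove [fot,keo,adw] add [xyb,stn] -> 7 lines: rzhkh yst xyb stn gldge lwxt ujg
Hunk 4: at line 1 remove [xyb,stn] add [kqlxj] -> 6 lines: rzhkh yst kqlxj gldge lwxt ujg
Hunk 5: at line 1 remove [yst] add [flcqw,nvfax,jzo] -> 8 lines: rzhkh flcqw nvfax jzo kqlxj gldge lwxt ujg
Final line count: 8

Answer: 8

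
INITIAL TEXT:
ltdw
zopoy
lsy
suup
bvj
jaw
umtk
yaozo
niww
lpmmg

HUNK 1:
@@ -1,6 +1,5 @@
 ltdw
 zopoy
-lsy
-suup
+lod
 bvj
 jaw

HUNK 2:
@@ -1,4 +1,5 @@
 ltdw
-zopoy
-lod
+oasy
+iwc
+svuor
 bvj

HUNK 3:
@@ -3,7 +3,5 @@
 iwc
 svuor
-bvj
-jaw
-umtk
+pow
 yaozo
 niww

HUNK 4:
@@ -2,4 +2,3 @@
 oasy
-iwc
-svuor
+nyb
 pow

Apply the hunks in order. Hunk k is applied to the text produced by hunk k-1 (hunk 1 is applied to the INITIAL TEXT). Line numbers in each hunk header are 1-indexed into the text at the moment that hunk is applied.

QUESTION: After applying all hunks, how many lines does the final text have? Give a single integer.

Answer: 7

Derivation:
Hunk 1: at line 1 remove [lsy,suup] add [lod] -> 9 lines: ltdw zopoy lod bvj jaw umtk yaozo niww lpmmg
Hunk 2: at line 1 remove [zopoy,lod] add [oasy,iwc,svuor] -> 10 lines: ltdw oasy iwc svuor bvj jaw umtk yaozo niww lpmmg
Hunk 3: at line 3 remove [bvj,jaw,umtk] add [pow] -> 8 lines: ltdw oasy iwc svuor pow yaozo niww lpmmg
Hunk 4: at line 2 remove [iwc,svuor] add [nyb] -> 7 lines: ltdw oasy nyb pow yaozo niww lpmmg
Final line count: 7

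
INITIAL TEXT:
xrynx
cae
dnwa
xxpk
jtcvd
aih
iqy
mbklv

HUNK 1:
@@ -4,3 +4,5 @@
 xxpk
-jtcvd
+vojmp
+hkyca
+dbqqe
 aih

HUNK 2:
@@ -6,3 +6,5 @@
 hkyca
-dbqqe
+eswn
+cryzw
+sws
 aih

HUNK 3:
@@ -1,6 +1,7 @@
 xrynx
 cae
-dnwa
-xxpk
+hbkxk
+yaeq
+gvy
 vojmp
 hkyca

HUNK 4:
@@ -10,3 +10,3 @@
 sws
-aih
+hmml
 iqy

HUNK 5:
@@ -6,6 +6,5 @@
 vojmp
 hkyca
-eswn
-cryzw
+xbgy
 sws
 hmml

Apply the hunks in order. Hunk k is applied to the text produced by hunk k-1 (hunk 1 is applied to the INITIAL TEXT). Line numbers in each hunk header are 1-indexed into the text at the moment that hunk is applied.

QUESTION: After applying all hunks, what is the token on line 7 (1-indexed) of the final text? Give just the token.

Answer: hkyca

Derivation:
Hunk 1: at line 4 remove [jtcvd] add [vojmp,hkyca,dbqqe] -> 10 lines: xrynx cae dnwa xxpk vojmp hkyca dbqqe aih iqy mbklv
Hunk 2: at line 6 remove [dbqqe] add [eswn,cryzw,sws] -> 12 lines: xrynx cae dnwa xxpk vojmp hkyca eswn cryzw sws aih iqy mbklv
Hunk 3: at line 1 remove [dnwa,xxpk] add [hbkxk,yaeq,gvy] -> 13 lines: xrynx cae hbkxk yaeq gvy vojmp hkyca eswn cryzw sws aih iqy mbklv
Hunk 4: at line 10 remove [aih] add [hmml] -> 13 lines: xrynx cae hbkxk yaeq gvy vojmp hkyca eswn cryzw sws hmml iqy mbklv
Hunk 5: at line 6 remove [eswn,cryzw] add [xbgy] -> 12 lines: xrynx cae hbkxk yaeq gvy vojmp hkyca xbgy sws hmml iqy mbklv
Final line 7: hkyca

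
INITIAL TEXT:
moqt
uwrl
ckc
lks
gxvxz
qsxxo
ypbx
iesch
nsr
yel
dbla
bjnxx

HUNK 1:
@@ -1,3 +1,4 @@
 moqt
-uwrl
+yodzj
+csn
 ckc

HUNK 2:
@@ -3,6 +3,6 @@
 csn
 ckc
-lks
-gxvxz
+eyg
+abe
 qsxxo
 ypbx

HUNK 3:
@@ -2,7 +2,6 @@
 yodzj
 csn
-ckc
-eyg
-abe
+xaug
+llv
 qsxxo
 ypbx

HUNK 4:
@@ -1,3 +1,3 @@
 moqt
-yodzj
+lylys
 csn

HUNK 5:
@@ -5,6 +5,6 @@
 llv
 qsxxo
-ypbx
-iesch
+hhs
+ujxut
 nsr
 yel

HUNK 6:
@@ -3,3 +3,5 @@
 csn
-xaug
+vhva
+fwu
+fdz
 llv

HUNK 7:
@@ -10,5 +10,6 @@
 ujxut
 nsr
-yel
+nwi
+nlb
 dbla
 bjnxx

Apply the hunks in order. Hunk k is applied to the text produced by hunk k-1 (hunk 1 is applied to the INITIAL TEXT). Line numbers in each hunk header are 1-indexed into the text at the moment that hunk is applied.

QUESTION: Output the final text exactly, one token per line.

Hunk 1: at line 1 remove [uwrl] add [yodzj,csn] -> 13 lines: moqt yodzj csn ckc lks gxvxz qsxxo ypbx iesch nsr yel dbla bjnxx
Hunk 2: at line 3 remove [lks,gxvxz] add [eyg,abe] -> 13 lines: moqt yodzj csn ckc eyg abe qsxxo ypbx iesch nsr yel dbla bjnxx
Hunk 3: at line 2 remove [ckc,eyg,abe] add [xaug,llv] -> 12 lines: moqt yodzj csn xaug llv qsxxo ypbx iesch nsr yel dbla bjnxx
Hunk 4: at line 1 remove [yodzj] add [lylys] -> 12 lines: moqt lylys csn xaug llv qsxxo ypbx iesch nsr yel dbla bjnxx
Hunk 5: at line 5 remove [ypbx,iesch] add [hhs,ujxut] -> 12 lines: moqt lylys csn xaug llv qsxxo hhs ujxut nsr yel dbla bjnxx
Hunk 6: at line 3 remove [xaug] add [vhva,fwu,fdz] -> 14 lines: moqt lylys csn vhva fwu fdz llv qsxxo hhs ujxut nsr yel dbla bjnxx
Hunk 7: at line 10 remove [yel] add [nwi,nlb] -> 15 lines: moqt lylys csn vhva fwu fdz llv qsxxo hhs ujxut nsr nwi nlb dbla bjnxx

Answer: moqt
lylys
csn
vhva
fwu
fdz
llv
qsxxo
hhs
ujxut
nsr
nwi
nlb
dbla
bjnxx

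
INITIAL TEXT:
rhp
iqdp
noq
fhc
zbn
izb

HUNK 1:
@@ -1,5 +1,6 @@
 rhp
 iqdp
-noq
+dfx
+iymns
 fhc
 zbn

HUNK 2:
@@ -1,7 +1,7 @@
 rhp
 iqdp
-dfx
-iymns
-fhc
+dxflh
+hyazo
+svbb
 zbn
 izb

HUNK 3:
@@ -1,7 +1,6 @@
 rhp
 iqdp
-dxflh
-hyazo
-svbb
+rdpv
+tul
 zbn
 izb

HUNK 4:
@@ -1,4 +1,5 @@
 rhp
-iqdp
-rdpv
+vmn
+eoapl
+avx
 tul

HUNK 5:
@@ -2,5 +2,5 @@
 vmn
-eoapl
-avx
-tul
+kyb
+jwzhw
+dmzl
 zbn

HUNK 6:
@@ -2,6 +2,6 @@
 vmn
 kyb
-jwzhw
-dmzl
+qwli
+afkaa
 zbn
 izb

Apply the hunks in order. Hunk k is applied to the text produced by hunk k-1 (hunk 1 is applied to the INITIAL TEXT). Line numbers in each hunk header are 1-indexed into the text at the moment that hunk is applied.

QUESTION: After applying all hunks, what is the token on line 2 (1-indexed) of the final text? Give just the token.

Answer: vmn

Derivation:
Hunk 1: at line 1 remove [noq] add [dfx,iymns] -> 7 lines: rhp iqdp dfx iymns fhc zbn izb
Hunk 2: at line 1 remove [dfx,iymns,fhc] add [dxflh,hyazo,svbb] -> 7 lines: rhp iqdp dxflh hyazo svbb zbn izb
Hunk 3: at line 1 remove [dxflh,hyazo,svbb] add [rdpv,tul] -> 6 lines: rhp iqdp rdpv tul zbn izb
Hunk 4: at line 1 remove [iqdp,rdpv] add [vmn,eoapl,avx] -> 7 lines: rhp vmn eoapl avx tul zbn izb
Hunk 5: at line 2 remove [eoapl,avx,tul] add [kyb,jwzhw,dmzl] -> 7 lines: rhp vmn kyb jwzhw dmzl zbn izb
Hunk 6: at line 2 remove [jwzhw,dmzl] add [qwli,afkaa] -> 7 lines: rhp vmn kyb qwli afkaa zbn izb
Final line 2: vmn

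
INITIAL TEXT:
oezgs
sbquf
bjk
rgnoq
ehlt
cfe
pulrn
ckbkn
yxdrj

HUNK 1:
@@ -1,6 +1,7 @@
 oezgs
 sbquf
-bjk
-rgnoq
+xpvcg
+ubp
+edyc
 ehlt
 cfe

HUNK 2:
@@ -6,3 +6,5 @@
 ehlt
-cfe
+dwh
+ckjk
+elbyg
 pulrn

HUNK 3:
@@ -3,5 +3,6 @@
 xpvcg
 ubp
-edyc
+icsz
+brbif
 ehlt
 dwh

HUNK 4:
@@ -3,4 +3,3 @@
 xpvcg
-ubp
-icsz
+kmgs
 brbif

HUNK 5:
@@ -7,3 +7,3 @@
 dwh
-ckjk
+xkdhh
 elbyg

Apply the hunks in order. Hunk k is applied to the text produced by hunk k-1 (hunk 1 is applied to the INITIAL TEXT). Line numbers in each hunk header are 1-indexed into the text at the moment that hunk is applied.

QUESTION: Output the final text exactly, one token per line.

Answer: oezgs
sbquf
xpvcg
kmgs
brbif
ehlt
dwh
xkdhh
elbyg
pulrn
ckbkn
yxdrj

Derivation:
Hunk 1: at line 1 remove [bjk,rgnoq] add [xpvcg,ubp,edyc] -> 10 lines: oezgs sbquf xpvcg ubp edyc ehlt cfe pulrn ckbkn yxdrj
Hunk 2: at line 6 remove [cfe] add [dwh,ckjk,elbyg] -> 12 lines: oezgs sbquf xpvcg ubp edyc ehlt dwh ckjk elbyg pulrn ckbkn yxdrj
Hunk 3: at line 3 remove [edyc] add [icsz,brbif] -> 13 lines: oezgs sbquf xpvcg ubp icsz brbif ehlt dwh ckjk elbyg pulrn ckbkn yxdrj
Hunk 4: at line 3 remove [ubp,icsz] add [kmgs] -> 12 lines: oezgs sbquf xpvcg kmgs brbif ehlt dwh ckjk elbyg pulrn ckbkn yxdrj
Hunk 5: at line 7 remove [ckjk] add [xkdhh] -> 12 lines: oezgs sbquf xpvcg kmgs brbif ehlt dwh xkdhh elbyg pulrn ckbkn yxdrj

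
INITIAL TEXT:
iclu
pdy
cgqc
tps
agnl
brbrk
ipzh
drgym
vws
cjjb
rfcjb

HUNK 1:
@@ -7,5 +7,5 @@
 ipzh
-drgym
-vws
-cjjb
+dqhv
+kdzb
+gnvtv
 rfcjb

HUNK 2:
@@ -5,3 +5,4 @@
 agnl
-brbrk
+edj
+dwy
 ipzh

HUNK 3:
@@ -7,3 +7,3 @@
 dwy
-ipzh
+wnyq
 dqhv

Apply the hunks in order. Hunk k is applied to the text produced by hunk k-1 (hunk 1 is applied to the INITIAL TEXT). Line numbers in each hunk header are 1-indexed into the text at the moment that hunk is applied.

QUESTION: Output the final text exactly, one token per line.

Hunk 1: at line 7 remove [drgym,vws,cjjb] add [dqhv,kdzb,gnvtv] -> 11 lines: iclu pdy cgqc tps agnl brbrk ipzh dqhv kdzb gnvtv rfcjb
Hunk 2: at line 5 remove [brbrk] add [edj,dwy] -> 12 lines: iclu pdy cgqc tps agnl edj dwy ipzh dqhv kdzb gnvtv rfcjb
Hunk 3: at line 7 remove [ipzh] add [wnyq] -> 12 lines: iclu pdy cgqc tps agnl edj dwy wnyq dqhv kdzb gnvtv rfcjb

Answer: iclu
pdy
cgqc
tps
agnl
edj
dwy
wnyq
dqhv
kdzb
gnvtv
rfcjb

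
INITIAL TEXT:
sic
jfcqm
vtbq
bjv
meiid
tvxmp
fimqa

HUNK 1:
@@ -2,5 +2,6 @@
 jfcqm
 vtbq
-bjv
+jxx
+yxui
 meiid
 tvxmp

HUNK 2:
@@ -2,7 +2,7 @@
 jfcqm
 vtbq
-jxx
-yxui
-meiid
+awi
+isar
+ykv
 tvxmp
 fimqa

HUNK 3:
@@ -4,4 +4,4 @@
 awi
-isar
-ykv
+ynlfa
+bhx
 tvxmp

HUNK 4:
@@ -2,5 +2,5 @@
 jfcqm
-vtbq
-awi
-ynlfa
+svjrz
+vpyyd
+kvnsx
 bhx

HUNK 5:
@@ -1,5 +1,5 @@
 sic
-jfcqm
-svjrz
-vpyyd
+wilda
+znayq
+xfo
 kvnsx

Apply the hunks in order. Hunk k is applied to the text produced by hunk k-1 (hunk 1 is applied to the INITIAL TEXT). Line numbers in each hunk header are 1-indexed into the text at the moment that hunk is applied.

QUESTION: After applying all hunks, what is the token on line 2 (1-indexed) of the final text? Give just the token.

Answer: wilda

Derivation:
Hunk 1: at line 2 remove [bjv] add [jxx,yxui] -> 8 lines: sic jfcqm vtbq jxx yxui meiid tvxmp fimqa
Hunk 2: at line 2 remove [jxx,yxui,meiid] add [awi,isar,ykv] -> 8 lines: sic jfcqm vtbq awi isar ykv tvxmp fimqa
Hunk 3: at line 4 remove [isar,ykv] add [ynlfa,bhx] -> 8 lines: sic jfcqm vtbq awi ynlfa bhx tvxmp fimqa
Hunk 4: at line 2 remove [vtbq,awi,ynlfa] add [svjrz,vpyyd,kvnsx] -> 8 lines: sic jfcqm svjrz vpyyd kvnsx bhx tvxmp fimqa
Hunk 5: at line 1 remove [jfcqm,svjrz,vpyyd] add [wilda,znayq,xfo] -> 8 lines: sic wilda znayq xfo kvnsx bhx tvxmp fimqa
Final line 2: wilda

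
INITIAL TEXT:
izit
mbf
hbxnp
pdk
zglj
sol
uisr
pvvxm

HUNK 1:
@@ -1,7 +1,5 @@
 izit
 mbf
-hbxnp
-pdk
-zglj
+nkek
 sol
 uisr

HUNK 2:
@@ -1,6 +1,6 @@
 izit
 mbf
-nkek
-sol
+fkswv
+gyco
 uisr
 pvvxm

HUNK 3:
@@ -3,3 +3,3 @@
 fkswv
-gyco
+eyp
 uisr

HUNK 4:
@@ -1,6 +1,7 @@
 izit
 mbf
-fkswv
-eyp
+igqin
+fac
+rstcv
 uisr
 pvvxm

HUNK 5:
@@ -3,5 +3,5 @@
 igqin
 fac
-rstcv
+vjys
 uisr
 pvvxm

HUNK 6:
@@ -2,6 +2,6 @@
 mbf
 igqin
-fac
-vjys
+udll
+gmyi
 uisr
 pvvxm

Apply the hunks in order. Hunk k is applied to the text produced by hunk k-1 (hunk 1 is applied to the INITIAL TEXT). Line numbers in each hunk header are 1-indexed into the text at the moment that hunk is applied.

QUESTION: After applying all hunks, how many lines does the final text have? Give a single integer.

Answer: 7

Derivation:
Hunk 1: at line 1 remove [hbxnp,pdk,zglj] add [nkek] -> 6 lines: izit mbf nkek sol uisr pvvxm
Hunk 2: at line 1 remove [nkek,sol] add [fkswv,gyco] -> 6 lines: izit mbf fkswv gyco uisr pvvxm
Hunk 3: at line 3 remove [gyco] add [eyp] -> 6 lines: izit mbf fkswv eyp uisr pvvxm
Hunk 4: at line 1 remove [fkswv,eyp] add [igqin,fac,rstcv] -> 7 lines: izit mbf igqin fac rstcv uisr pvvxm
Hunk 5: at line 3 remove [rstcv] add [vjys] -> 7 lines: izit mbf igqin fac vjys uisr pvvxm
Hunk 6: at line 2 remove [fac,vjys] add [udll,gmyi] -> 7 lines: izit mbf igqin udll gmyi uisr pvvxm
Final line count: 7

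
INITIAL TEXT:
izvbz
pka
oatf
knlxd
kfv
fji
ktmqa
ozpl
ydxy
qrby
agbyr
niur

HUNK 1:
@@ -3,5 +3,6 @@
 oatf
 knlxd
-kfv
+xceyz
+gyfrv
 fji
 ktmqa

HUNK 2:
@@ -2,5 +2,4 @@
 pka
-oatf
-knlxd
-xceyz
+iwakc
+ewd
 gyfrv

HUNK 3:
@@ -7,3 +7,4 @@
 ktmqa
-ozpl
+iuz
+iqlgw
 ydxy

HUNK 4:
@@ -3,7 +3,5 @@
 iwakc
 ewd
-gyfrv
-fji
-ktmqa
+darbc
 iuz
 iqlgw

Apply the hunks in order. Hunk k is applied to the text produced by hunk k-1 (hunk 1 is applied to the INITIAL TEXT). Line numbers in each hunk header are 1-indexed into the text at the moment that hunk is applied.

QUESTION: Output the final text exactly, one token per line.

Answer: izvbz
pka
iwakc
ewd
darbc
iuz
iqlgw
ydxy
qrby
agbyr
niur

Derivation:
Hunk 1: at line 3 remove [kfv] add [xceyz,gyfrv] -> 13 lines: izvbz pka oatf knlxd xceyz gyfrv fji ktmqa ozpl ydxy qrby agbyr niur
Hunk 2: at line 2 remove [oatf,knlxd,xceyz] add [iwakc,ewd] -> 12 lines: izvbz pka iwakc ewd gyfrv fji ktmqa ozpl ydxy qrby agbyr niur
Hunk 3: at line 7 remove [ozpl] add [iuz,iqlgw] -> 13 lines: izvbz pka iwakc ewd gyfrv fji ktmqa iuz iqlgw ydxy qrby agbyr niur
Hunk 4: at line 3 remove [gyfrv,fji,ktmqa] add [darbc] -> 11 lines: izvbz pka iwakc ewd darbc iuz iqlgw ydxy qrby agbyr niur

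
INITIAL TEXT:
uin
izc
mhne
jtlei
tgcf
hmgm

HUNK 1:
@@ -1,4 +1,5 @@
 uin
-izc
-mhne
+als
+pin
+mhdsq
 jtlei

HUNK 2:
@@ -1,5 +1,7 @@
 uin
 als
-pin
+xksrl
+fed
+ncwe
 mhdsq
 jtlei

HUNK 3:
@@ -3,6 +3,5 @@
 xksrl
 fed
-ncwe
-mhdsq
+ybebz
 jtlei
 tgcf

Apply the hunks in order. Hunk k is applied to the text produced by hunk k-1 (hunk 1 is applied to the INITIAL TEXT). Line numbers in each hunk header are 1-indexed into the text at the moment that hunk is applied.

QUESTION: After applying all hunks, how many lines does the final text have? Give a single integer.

Hunk 1: at line 1 remove [izc,mhne] add [als,pin,mhdsq] -> 7 lines: uin als pin mhdsq jtlei tgcf hmgm
Hunk 2: at line 1 remove [pin] add [xksrl,fed,ncwe] -> 9 lines: uin als xksrl fed ncwe mhdsq jtlei tgcf hmgm
Hunk 3: at line 3 remove [ncwe,mhdsq] add [ybebz] -> 8 lines: uin als xksrl fed ybebz jtlei tgcf hmgm
Final line count: 8

Answer: 8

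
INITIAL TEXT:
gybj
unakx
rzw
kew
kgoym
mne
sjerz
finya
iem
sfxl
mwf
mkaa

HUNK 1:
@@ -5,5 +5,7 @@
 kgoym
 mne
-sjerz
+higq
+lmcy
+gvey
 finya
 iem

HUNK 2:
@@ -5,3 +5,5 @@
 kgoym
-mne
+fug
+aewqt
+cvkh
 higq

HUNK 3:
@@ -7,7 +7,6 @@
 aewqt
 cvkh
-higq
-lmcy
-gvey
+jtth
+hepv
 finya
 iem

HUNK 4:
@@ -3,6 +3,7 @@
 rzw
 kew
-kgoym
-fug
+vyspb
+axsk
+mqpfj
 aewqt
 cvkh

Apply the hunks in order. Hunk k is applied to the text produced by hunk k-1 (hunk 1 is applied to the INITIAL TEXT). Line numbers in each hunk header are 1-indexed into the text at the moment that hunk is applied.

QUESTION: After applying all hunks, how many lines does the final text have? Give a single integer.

Answer: 16

Derivation:
Hunk 1: at line 5 remove [sjerz] add [higq,lmcy,gvey] -> 14 lines: gybj unakx rzw kew kgoym mne higq lmcy gvey finya iem sfxl mwf mkaa
Hunk 2: at line 5 remove [mne] add [fug,aewqt,cvkh] -> 16 lines: gybj unakx rzw kew kgoym fug aewqt cvkh higq lmcy gvey finya iem sfxl mwf mkaa
Hunk 3: at line 7 remove [higq,lmcy,gvey] add [jtth,hepv] -> 15 lines: gybj unakx rzw kew kgoym fug aewqt cvkh jtth hepv finya iem sfxl mwf mkaa
Hunk 4: at line 3 remove [kgoym,fug] add [vyspb,axsk,mqpfj] -> 16 lines: gybj unakx rzw kew vyspb axsk mqpfj aewqt cvkh jtth hepv finya iem sfxl mwf mkaa
Final line count: 16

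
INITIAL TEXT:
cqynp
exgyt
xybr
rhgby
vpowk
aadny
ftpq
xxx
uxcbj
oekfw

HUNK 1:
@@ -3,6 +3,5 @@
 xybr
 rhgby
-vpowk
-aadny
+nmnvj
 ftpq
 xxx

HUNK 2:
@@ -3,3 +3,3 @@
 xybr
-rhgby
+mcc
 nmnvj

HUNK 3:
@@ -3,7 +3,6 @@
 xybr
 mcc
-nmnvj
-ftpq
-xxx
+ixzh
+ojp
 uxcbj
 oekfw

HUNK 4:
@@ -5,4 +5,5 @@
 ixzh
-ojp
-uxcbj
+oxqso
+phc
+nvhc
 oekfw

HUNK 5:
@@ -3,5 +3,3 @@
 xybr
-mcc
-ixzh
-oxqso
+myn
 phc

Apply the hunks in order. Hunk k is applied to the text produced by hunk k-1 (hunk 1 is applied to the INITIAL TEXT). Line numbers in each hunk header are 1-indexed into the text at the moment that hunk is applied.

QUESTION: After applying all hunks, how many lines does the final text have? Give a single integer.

Answer: 7

Derivation:
Hunk 1: at line 3 remove [vpowk,aadny] add [nmnvj] -> 9 lines: cqynp exgyt xybr rhgby nmnvj ftpq xxx uxcbj oekfw
Hunk 2: at line 3 remove [rhgby] add [mcc] -> 9 lines: cqynp exgyt xybr mcc nmnvj ftpq xxx uxcbj oekfw
Hunk 3: at line 3 remove [nmnvj,ftpq,xxx] add [ixzh,ojp] -> 8 lines: cqynp exgyt xybr mcc ixzh ojp uxcbj oekfw
Hunk 4: at line 5 remove [ojp,uxcbj] add [oxqso,phc,nvhc] -> 9 lines: cqynp exgyt xybr mcc ixzh oxqso phc nvhc oekfw
Hunk 5: at line 3 remove [mcc,ixzh,oxqso] add [myn] -> 7 lines: cqynp exgyt xybr myn phc nvhc oekfw
Final line count: 7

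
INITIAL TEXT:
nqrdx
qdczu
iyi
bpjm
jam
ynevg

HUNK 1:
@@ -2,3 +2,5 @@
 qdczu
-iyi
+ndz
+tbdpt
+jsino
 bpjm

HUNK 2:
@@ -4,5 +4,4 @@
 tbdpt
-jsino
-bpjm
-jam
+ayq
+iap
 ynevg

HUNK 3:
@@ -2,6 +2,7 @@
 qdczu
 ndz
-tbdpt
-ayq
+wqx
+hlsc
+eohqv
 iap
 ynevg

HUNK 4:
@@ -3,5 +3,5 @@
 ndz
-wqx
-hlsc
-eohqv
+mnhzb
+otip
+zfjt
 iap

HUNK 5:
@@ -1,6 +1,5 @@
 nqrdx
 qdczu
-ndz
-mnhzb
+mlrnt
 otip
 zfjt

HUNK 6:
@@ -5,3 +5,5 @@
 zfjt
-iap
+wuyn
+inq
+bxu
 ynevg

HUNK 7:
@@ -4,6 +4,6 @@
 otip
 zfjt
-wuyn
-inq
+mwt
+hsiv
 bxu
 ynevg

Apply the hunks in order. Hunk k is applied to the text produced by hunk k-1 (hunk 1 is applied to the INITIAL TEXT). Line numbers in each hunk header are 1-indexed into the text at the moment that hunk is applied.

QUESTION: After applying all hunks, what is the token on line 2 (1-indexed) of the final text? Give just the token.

Hunk 1: at line 2 remove [iyi] add [ndz,tbdpt,jsino] -> 8 lines: nqrdx qdczu ndz tbdpt jsino bpjm jam ynevg
Hunk 2: at line 4 remove [jsino,bpjm,jam] add [ayq,iap] -> 7 lines: nqrdx qdczu ndz tbdpt ayq iap ynevg
Hunk 3: at line 2 remove [tbdpt,ayq] add [wqx,hlsc,eohqv] -> 8 lines: nqrdx qdczu ndz wqx hlsc eohqv iap ynevg
Hunk 4: at line 3 remove [wqx,hlsc,eohqv] add [mnhzb,otip,zfjt] -> 8 lines: nqrdx qdczu ndz mnhzb otip zfjt iap ynevg
Hunk 5: at line 1 remove [ndz,mnhzb] add [mlrnt] -> 7 lines: nqrdx qdczu mlrnt otip zfjt iap ynevg
Hunk 6: at line 5 remove [iap] add [wuyn,inq,bxu] -> 9 lines: nqrdx qdczu mlrnt otip zfjt wuyn inq bxu ynevg
Hunk 7: at line 4 remove [wuyn,inq] add [mwt,hsiv] -> 9 lines: nqrdx qdczu mlrnt otip zfjt mwt hsiv bxu ynevg
Final line 2: qdczu

Answer: qdczu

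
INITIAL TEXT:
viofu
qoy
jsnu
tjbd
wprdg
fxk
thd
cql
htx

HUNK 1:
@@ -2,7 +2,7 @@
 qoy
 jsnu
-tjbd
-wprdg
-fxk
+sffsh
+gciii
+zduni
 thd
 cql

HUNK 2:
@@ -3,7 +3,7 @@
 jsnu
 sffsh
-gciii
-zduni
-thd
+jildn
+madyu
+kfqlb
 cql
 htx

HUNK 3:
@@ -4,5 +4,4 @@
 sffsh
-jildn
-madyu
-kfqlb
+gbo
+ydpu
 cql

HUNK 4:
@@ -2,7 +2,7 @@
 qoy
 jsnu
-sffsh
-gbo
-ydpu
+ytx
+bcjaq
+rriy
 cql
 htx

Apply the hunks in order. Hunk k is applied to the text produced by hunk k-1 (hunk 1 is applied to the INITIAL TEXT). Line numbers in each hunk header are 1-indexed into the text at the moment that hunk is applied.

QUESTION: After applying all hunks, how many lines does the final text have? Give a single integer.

Hunk 1: at line 2 remove [tjbd,wprdg,fxk] add [sffsh,gciii,zduni] -> 9 lines: viofu qoy jsnu sffsh gciii zduni thd cql htx
Hunk 2: at line 3 remove [gciii,zduni,thd] add [jildn,madyu,kfqlb] -> 9 lines: viofu qoy jsnu sffsh jildn madyu kfqlb cql htx
Hunk 3: at line 4 remove [jildn,madyu,kfqlb] add [gbo,ydpu] -> 8 lines: viofu qoy jsnu sffsh gbo ydpu cql htx
Hunk 4: at line 2 remove [sffsh,gbo,ydpu] add [ytx,bcjaq,rriy] -> 8 lines: viofu qoy jsnu ytx bcjaq rriy cql htx
Final line count: 8

Answer: 8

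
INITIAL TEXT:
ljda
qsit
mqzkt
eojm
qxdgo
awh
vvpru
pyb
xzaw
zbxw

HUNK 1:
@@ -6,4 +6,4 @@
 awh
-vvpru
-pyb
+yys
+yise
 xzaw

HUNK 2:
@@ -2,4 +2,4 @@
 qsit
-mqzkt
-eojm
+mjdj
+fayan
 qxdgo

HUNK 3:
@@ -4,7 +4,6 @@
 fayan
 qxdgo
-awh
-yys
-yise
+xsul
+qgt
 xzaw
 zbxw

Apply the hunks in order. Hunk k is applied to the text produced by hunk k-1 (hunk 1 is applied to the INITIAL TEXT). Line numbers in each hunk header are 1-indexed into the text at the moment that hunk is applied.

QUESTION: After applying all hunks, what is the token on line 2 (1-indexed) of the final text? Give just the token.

Answer: qsit

Derivation:
Hunk 1: at line 6 remove [vvpru,pyb] add [yys,yise] -> 10 lines: ljda qsit mqzkt eojm qxdgo awh yys yise xzaw zbxw
Hunk 2: at line 2 remove [mqzkt,eojm] add [mjdj,fayan] -> 10 lines: ljda qsit mjdj fayan qxdgo awh yys yise xzaw zbxw
Hunk 3: at line 4 remove [awh,yys,yise] add [xsul,qgt] -> 9 lines: ljda qsit mjdj fayan qxdgo xsul qgt xzaw zbxw
Final line 2: qsit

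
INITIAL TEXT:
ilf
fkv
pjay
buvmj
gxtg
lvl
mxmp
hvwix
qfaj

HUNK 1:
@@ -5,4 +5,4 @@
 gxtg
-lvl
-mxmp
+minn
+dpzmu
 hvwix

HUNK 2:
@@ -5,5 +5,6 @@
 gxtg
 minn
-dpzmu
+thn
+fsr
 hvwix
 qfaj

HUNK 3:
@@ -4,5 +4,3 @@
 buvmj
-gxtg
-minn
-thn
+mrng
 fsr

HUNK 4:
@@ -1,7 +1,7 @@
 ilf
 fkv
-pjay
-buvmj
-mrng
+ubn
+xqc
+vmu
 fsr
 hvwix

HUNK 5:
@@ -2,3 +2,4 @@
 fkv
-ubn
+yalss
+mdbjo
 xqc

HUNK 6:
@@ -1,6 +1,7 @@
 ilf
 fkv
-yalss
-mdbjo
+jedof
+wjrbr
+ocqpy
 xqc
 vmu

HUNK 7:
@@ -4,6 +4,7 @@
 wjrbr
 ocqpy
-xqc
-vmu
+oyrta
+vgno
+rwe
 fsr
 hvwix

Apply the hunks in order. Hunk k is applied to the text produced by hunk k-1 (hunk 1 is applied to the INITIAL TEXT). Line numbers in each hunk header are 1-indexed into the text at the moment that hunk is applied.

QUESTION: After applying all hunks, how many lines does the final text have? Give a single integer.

Hunk 1: at line 5 remove [lvl,mxmp] add [minn,dpzmu] -> 9 lines: ilf fkv pjay buvmj gxtg minn dpzmu hvwix qfaj
Hunk 2: at line 5 remove [dpzmu] add [thn,fsr] -> 10 lines: ilf fkv pjay buvmj gxtg minn thn fsr hvwix qfaj
Hunk 3: at line 4 remove [gxtg,minn,thn] add [mrng] -> 8 lines: ilf fkv pjay buvmj mrng fsr hvwix qfaj
Hunk 4: at line 1 remove [pjay,buvmj,mrng] add [ubn,xqc,vmu] -> 8 lines: ilf fkv ubn xqc vmu fsr hvwix qfaj
Hunk 5: at line 2 remove [ubn] add [yalss,mdbjo] -> 9 lines: ilf fkv yalss mdbjo xqc vmu fsr hvwix qfaj
Hunk 6: at line 1 remove [yalss,mdbjo] add [jedof,wjrbr,ocqpy] -> 10 lines: ilf fkv jedof wjrbr ocqpy xqc vmu fsr hvwix qfaj
Hunk 7: at line 4 remove [xqc,vmu] add [oyrta,vgno,rwe] -> 11 lines: ilf fkv jedof wjrbr ocqpy oyrta vgno rwe fsr hvwix qfaj
Final line count: 11

Answer: 11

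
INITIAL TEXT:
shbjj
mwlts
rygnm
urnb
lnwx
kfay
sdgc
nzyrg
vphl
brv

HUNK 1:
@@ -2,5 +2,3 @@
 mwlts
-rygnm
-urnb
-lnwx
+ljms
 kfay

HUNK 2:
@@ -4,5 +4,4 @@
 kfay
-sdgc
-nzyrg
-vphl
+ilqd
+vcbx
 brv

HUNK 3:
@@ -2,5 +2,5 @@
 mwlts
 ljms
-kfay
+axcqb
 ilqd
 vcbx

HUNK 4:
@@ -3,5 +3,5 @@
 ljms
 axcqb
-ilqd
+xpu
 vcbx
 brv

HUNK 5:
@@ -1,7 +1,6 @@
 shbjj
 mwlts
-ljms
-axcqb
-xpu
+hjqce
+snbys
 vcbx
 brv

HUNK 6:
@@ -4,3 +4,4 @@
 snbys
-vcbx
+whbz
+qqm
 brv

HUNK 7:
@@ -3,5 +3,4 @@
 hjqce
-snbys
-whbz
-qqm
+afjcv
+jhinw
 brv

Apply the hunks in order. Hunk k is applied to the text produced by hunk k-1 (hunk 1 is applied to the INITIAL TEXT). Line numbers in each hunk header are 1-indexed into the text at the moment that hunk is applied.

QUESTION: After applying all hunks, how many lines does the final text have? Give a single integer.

Answer: 6

Derivation:
Hunk 1: at line 2 remove [rygnm,urnb,lnwx] add [ljms] -> 8 lines: shbjj mwlts ljms kfay sdgc nzyrg vphl brv
Hunk 2: at line 4 remove [sdgc,nzyrg,vphl] add [ilqd,vcbx] -> 7 lines: shbjj mwlts ljms kfay ilqd vcbx brv
Hunk 3: at line 2 remove [kfay] add [axcqb] -> 7 lines: shbjj mwlts ljms axcqb ilqd vcbx brv
Hunk 4: at line 3 remove [ilqd] add [xpu] -> 7 lines: shbjj mwlts ljms axcqb xpu vcbx brv
Hunk 5: at line 1 remove [ljms,axcqb,xpu] add [hjqce,snbys] -> 6 lines: shbjj mwlts hjqce snbys vcbx brv
Hunk 6: at line 4 remove [vcbx] add [whbz,qqm] -> 7 lines: shbjj mwlts hjqce snbys whbz qqm brv
Hunk 7: at line 3 remove [snbys,whbz,qqm] add [afjcv,jhinw] -> 6 lines: shbjj mwlts hjqce afjcv jhinw brv
Final line count: 6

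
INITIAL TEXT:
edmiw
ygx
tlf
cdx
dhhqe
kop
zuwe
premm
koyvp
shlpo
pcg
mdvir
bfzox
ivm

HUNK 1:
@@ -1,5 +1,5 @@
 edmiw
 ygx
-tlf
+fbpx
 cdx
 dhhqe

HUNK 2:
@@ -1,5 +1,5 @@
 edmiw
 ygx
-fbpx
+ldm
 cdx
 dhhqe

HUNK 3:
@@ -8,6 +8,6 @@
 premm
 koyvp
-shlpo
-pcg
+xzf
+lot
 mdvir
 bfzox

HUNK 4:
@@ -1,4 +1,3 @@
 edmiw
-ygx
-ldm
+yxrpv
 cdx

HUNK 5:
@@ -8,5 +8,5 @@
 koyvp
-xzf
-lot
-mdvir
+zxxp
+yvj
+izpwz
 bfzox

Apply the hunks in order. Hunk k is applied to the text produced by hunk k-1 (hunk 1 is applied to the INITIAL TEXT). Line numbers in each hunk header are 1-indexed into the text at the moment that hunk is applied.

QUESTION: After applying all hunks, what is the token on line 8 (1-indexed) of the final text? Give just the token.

Answer: koyvp

Derivation:
Hunk 1: at line 1 remove [tlf] add [fbpx] -> 14 lines: edmiw ygx fbpx cdx dhhqe kop zuwe premm koyvp shlpo pcg mdvir bfzox ivm
Hunk 2: at line 1 remove [fbpx] add [ldm] -> 14 lines: edmiw ygx ldm cdx dhhqe kop zuwe premm koyvp shlpo pcg mdvir bfzox ivm
Hunk 3: at line 8 remove [shlpo,pcg] add [xzf,lot] -> 14 lines: edmiw ygx ldm cdx dhhqe kop zuwe premm koyvp xzf lot mdvir bfzox ivm
Hunk 4: at line 1 remove [ygx,ldm] add [yxrpv] -> 13 lines: edmiw yxrpv cdx dhhqe kop zuwe premm koyvp xzf lot mdvir bfzox ivm
Hunk 5: at line 8 remove [xzf,lot,mdvir] add [zxxp,yvj,izpwz] -> 13 lines: edmiw yxrpv cdx dhhqe kop zuwe premm koyvp zxxp yvj izpwz bfzox ivm
Final line 8: koyvp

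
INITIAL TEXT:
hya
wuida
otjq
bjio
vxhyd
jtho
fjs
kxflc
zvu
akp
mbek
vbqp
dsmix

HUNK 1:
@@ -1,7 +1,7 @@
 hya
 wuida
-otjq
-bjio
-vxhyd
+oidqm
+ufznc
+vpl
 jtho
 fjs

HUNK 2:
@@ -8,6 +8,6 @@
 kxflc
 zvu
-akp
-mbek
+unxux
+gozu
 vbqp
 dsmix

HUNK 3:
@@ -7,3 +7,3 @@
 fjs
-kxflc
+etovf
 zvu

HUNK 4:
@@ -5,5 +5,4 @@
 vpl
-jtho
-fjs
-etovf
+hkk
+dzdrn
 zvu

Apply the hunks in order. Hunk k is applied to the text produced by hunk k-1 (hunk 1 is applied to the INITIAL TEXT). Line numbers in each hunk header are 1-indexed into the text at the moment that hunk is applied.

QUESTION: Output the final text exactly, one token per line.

Hunk 1: at line 1 remove [otjq,bjio,vxhyd] add [oidqm,ufznc,vpl] -> 13 lines: hya wuida oidqm ufznc vpl jtho fjs kxflc zvu akp mbek vbqp dsmix
Hunk 2: at line 8 remove [akp,mbek] add [unxux,gozu] -> 13 lines: hya wuida oidqm ufznc vpl jtho fjs kxflc zvu unxux gozu vbqp dsmix
Hunk 3: at line 7 remove [kxflc] add [etovf] -> 13 lines: hya wuida oidqm ufznc vpl jtho fjs etovf zvu unxux gozu vbqp dsmix
Hunk 4: at line 5 remove [jtho,fjs,etovf] add [hkk,dzdrn] -> 12 lines: hya wuida oidqm ufznc vpl hkk dzdrn zvu unxux gozu vbqp dsmix

Answer: hya
wuida
oidqm
ufznc
vpl
hkk
dzdrn
zvu
unxux
gozu
vbqp
dsmix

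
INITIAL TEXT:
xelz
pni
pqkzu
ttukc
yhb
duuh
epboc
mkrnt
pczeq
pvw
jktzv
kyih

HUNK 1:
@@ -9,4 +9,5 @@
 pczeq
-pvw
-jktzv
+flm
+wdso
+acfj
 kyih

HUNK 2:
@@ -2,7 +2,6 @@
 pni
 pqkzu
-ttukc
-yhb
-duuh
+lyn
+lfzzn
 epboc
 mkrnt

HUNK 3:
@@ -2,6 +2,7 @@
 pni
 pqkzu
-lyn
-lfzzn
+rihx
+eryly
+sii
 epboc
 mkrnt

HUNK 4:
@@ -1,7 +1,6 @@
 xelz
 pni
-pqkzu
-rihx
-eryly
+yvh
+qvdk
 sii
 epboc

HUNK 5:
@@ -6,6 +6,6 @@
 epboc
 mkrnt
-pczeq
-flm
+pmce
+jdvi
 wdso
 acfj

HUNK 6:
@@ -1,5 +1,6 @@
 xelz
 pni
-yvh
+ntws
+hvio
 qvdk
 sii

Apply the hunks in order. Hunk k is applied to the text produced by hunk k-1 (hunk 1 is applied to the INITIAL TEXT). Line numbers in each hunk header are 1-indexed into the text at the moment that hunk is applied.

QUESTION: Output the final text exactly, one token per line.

Hunk 1: at line 9 remove [pvw,jktzv] add [flm,wdso,acfj] -> 13 lines: xelz pni pqkzu ttukc yhb duuh epboc mkrnt pczeq flm wdso acfj kyih
Hunk 2: at line 2 remove [ttukc,yhb,duuh] add [lyn,lfzzn] -> 12 lines: xelz pni pqkzu lyn lfzzn epboc mkrnt pczeq flm wdso acfj kyih
Hunk 3: at line 2 remove [lyn,lfzzn] add [rihx,eryly,sii] -> 13 lines: xelz pni pqkzu rihx eryly sii epboc mkrnt pczeq flm wdso acfj kyih
Hunk 4: at line 1 remove [pqkzu,rihx,eryly] add [yvh,qvdk] -> 12 lines: xelz pni yvh qvdk sii epboc mkrnt pczeq flm wdso acfj kyih
Hunk 5: at line 6 remove [pczeq,flm] add [pmce,jdvi] -> 12 lines: xelz pni yvh qvdk sii epboc mkrnt pmce jdvi wdso acfj kyih
Hunk 6: at line 1 remove [yvh] add [ntws,hvio] -> 13 lines: xelz pni ntws hvio qvdk sii epboc mkrnt pmce jdvi wdso acfj kyih

Answer: xelz
pni
ntws
hvio
qvdk
sii
epboc
mkrnt
pmce
jdvi
wdso
acfj
kyih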